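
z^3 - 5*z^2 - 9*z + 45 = (z - 5)*(z - 3)*(z + 3)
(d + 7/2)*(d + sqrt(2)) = d^2 + sqrt(2)*d + 7*d/2 + 7*sqrt(2)/2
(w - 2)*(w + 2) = w^2 - 4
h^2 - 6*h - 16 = (h - 8)*(h + 2)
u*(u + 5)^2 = u^3 + 10*u^2 + 25*u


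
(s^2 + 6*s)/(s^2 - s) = (s + 6)/(s - 1)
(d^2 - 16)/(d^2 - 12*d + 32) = (d + 4)/(d - 8)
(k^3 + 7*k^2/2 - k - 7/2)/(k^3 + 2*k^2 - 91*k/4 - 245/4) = 2*(k^2 - 1)/(2*k^2 - 3*k - 35)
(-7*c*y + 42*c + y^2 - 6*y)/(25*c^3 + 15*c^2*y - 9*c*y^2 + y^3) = (-7*c*y + 42*c + y^2 - 6*y)/(25*c^3 + 15*c^2*y - 9*c*y^2 + y^3)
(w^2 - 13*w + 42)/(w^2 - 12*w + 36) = (w - 7)/(w - 6)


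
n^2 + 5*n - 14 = (n - 2)*(n + 7)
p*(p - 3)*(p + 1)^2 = p^4 - p^3 - 5*p^2 - 3*p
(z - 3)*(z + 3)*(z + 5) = z^3 + 5*z^2 - 9*z - 45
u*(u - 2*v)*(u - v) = u^3 - 3*u^2*v + 2*u*v^2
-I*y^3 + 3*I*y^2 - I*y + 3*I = (y - 3)*(y - I)*(-I*y + 1)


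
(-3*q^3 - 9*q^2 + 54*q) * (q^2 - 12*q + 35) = -3*q^5 + 27*q^4 + 57*q^3 - 963*q^2 + 1890*q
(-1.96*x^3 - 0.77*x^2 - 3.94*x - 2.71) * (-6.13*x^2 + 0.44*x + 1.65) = 12.0148*x^5 + 3.8577*x^4 + 20.5794*x^3 + 13.6082*x^2 - 7.6934*x - 4.4715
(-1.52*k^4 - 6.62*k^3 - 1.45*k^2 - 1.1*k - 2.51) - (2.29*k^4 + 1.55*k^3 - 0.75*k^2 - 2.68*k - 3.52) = -3.81*k^4 - 8.17*k^3 - 0.7*k^2 + 1.58*k + 1.01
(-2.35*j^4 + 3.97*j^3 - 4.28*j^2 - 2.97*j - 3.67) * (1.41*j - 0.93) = -3.3135*j^5 + 7.7832*j^4 - 9.7269*j^3 - 0.2073*j^2 - 2.4126*j + 3.4131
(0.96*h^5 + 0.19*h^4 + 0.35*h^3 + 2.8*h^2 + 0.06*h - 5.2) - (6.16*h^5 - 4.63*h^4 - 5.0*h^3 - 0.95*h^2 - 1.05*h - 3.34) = -5.2*h^5 + 4.82*h^4 + 5.35*h^3 + 3.75*h^2 + 1.11*h - 1.86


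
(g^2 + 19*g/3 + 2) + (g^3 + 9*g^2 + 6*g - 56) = g^3 + 10*g^2 + 37*g/3 - 54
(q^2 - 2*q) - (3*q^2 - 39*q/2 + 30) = -2*q^2 + 35*q/2 - 30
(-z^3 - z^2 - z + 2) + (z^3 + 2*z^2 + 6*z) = z^2 + 5*z + 2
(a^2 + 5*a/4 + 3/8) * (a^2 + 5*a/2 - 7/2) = a^4 + 15*a^3/4 - 55*a/16 - 21/16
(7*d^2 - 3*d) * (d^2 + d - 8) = 7*d^4 + 4*d^3 - 59*d^2 + 24*d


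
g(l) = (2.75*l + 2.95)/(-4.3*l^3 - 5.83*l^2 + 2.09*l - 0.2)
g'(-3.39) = -0.05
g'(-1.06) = -0.72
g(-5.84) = -0.02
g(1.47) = -0.30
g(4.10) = -0.04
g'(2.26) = 0.11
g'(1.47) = 0.43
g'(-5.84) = -0.01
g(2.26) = -0.12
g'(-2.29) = -0.33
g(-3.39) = -0.07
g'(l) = (2.75*l + 2.95)*(12.9*l^2 + 11.66*l - 2.09)/(-4.3*l^3 - 5.83*l^2 + 2.09*l - 0.2)^2 + 2.75/(-4.3*l^3 - 5.83*l^2 + 2.09*l - 0.2) = (23.65*l^3 + 54.0875*l^2 + 34.397*l - 6.7155)/(18.49*l^6 + 50.138*l^5 + 16.0149*l^4 - 22.6494*l^3 + 6.7001*l^2 - 0.836*l + 0.04)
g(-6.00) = -0.02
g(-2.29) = -0.21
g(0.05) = -27.91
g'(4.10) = 0.02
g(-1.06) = -0.01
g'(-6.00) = -0.01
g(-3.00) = -0.09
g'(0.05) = -397.01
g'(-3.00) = -0.08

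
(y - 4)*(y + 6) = y^2 + 2*y - 24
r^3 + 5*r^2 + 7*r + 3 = (r + 1)^2*(r + 3)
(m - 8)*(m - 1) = m^2 - 9*m + 8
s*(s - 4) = s^2 - 4*s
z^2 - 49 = (z - 7)*(z + 7)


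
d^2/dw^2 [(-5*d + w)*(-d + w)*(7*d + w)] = 2*d + 6*w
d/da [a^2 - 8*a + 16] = 2*a - 8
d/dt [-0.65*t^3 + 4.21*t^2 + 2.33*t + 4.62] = -1.95*t^2 + 8.42*t + 2.33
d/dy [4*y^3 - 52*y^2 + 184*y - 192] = 12*y^2 - 104*y + 184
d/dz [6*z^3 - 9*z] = 18*z^2 - 9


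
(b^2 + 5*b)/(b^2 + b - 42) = b*(b + 5)/(b^2 + b - 42)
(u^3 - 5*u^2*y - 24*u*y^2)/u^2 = u - 5*y - 24*y^2/u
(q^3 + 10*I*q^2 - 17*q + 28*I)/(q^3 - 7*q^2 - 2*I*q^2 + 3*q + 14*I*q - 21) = (q^3 + 10*I*q^2 - 17*q + 28*I)/(q^3 - q^2*(7 + 2*I) + q*(3 + 14*I) - 21)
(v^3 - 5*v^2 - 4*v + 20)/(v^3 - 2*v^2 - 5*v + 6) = (v^2 - 7*v + 10)/(v^2 - 4*v + 3)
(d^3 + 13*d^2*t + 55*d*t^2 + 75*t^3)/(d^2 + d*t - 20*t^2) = (-d^2 - 8*d*t - 15*t^2)/(-d + 4*t)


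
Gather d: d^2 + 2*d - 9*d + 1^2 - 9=d^2 - 7*d - 8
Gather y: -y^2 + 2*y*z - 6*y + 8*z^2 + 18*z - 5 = -y^2 + y*(2*z - 6) + 8*z^2 + 18*z - 5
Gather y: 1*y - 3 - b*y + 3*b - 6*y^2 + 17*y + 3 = 3*b - 6*y^2 + y*(18 - b)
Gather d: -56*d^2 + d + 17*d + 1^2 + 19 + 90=-56*d^2 + 18*d + 110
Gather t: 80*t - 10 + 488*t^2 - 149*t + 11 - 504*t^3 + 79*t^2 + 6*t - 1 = -504*t^3 + 567*t^2 - 63*t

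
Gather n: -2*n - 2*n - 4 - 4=-4*n - 8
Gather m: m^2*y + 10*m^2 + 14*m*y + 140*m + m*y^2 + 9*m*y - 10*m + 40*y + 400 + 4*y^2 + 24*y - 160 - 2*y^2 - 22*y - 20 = m^2*(y + 10) + m*(y^2 + 23*y + 130) + 2*y^2 + 42*y + 220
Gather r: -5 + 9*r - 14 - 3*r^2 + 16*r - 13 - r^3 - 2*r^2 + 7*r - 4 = -r^3 - 5*r^2 + 32*r - 36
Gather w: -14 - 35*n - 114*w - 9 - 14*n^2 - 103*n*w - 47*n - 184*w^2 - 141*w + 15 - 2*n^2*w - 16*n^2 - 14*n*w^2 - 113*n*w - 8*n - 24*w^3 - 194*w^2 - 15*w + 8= -30*n^2 - 90*n - 24*w^3 + w^2*(-14*n - 378) + w*(-2*n^2 - 216*n - 270)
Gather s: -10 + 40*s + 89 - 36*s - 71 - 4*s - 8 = 0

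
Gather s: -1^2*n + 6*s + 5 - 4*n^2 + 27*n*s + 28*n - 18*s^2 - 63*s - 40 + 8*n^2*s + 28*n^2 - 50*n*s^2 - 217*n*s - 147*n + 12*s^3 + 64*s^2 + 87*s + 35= 24*n^2 - 120*n + 12*s^3 + s^2*(46 - 50*n) + s*(8*n^2 - 190*n + 30)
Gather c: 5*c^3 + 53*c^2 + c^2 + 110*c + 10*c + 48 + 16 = 5*c^3 + 54*c^2 + 120*c + 64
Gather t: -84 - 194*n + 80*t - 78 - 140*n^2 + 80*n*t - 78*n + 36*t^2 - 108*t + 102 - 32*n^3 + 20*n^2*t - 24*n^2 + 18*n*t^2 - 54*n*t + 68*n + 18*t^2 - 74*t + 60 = -32*n^3 - 164*n^2 - 204*n + t^2*(18*n + 54) + t*(20*n^2 + 26*n - 102)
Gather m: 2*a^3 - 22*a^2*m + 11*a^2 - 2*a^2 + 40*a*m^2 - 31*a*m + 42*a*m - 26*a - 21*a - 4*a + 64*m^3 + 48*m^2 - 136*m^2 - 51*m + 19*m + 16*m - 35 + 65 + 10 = 2*a^3 + 9*a^2 - 51*a + 64*m^3 + m^2*(40*a - 88) + m*(-22*a^2 + 11*a - 16) + 40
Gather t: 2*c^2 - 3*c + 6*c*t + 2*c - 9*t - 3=2*c^2 - c + t*(6*c - 9) - 3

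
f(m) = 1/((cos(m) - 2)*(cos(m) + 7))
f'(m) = sin(m)/((cos(m) - 2)*(cos(m) + 7)^2) + sin(m)/((cos(m) - 2)^2*(cos(m) + 7))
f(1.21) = -0.08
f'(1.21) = 0.04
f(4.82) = -0.07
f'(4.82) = -0.03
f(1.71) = -0.07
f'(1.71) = 0.02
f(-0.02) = -0.12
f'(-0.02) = -0.00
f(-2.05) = -0.06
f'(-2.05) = -0.01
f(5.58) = -0.10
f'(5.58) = -0.05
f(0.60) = -0.11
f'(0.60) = 0.04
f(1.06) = -0.09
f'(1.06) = 0.04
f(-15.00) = -0.06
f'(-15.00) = -0.00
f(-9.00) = -0.06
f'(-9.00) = 0.00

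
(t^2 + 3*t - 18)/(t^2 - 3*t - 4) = (-t^2 - 3*t + 18)/(-t^2 + 3*t + 4)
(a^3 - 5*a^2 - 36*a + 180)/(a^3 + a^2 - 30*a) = (a - 6)/a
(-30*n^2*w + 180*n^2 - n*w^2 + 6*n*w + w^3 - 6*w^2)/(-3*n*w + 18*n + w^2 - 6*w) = (-30*n^2 - n*w + w^2)/(-3*n + w)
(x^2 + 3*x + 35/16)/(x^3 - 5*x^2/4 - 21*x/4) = (x + 5/4)/(x*(x - 3))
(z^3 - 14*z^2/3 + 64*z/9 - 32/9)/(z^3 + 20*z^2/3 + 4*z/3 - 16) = (3*z^2 - 10*z + 8)/(3*(z^2 + 8*z + 12))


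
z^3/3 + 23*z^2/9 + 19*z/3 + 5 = (z/3 + 1)*(z + 5/3)*(z + 3)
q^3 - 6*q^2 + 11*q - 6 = (q - 3)*(q - 2)*(q - 1)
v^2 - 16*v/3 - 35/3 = (v - 7)*(v + 5/3)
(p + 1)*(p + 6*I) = p^2 + p + 6*I*p + 6*I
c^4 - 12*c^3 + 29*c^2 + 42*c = c*(c - 7)*(c - 6)*(c + 1)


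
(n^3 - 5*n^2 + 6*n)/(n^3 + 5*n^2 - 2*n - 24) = n*(n - 3)/(n^2 + 7*n + 12)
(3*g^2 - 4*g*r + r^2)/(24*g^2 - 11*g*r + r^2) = (-g + r)/(-8*g + r)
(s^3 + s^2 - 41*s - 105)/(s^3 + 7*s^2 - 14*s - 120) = (s^2 - 4*s - 21)/(s^2 + 2*s - 24)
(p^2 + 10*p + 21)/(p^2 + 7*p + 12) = (p + 7)/(p + 4)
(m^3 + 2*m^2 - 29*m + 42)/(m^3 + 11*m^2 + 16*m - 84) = (m - 3)/(m + 6)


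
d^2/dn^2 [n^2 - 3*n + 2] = 2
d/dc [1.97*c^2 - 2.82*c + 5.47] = 3.94*c - 2.82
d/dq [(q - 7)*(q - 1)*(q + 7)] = 3*q^2 - 2*q - 49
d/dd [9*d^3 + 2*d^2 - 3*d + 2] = 27*d^2 + 4*d - 3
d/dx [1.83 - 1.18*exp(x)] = -1.18*exp(x)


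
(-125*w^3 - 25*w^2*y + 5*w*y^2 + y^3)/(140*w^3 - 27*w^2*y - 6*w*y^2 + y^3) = (-25*w^2 + y^2)/(28*w^2 - 11*w*y + y^2)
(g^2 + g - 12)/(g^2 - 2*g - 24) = (g - 3)/(g - 6)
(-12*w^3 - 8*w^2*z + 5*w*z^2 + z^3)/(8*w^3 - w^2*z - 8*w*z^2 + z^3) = (-12*w^2 + 4*w*z + z^2)/(8*w^2 - 9*w*z + z^2)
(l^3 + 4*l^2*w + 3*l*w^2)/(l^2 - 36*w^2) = l*(l^2 + 4*l*w + 3*w^2)/(l^2 - 36*w^2)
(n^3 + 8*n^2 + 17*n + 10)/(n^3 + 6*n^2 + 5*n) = (n + 2)/n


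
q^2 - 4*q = q*(q - 4)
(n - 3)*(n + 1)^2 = n^3 - n^2 - 5*n - 3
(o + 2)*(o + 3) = o^2 + 5*o + 6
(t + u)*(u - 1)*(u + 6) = t*u^2 + 5*t*u - 6*t + u^3 + 5*u^2 - 6*u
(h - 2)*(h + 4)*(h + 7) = h^3 + 9*h^2 + 6*h - 56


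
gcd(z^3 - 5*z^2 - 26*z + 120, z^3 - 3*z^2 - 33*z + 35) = z + 5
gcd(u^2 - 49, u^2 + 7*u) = u + 7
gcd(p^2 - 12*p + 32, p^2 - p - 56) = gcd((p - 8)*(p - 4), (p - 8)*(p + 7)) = p - 8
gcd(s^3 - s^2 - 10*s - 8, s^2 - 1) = s + 1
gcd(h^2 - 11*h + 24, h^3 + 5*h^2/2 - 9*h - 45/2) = h - 3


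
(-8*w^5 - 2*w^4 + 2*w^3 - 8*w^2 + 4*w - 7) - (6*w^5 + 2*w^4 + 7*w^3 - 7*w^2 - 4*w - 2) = -14*w^5 - 4*w^4 - 5*w^3 - w^2 + 8*w - 5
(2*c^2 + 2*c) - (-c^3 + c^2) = c^3 + c^2 + 2*c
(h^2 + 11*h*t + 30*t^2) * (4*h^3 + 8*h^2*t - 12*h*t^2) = 4*h^5 + 52*h^4*t + 196*h^3*t^2 + 108*h^2*t^3 - 360*h*t^4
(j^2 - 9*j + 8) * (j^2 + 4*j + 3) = j^4 - 5*j^3 - 25*j^2 + 5*j + 24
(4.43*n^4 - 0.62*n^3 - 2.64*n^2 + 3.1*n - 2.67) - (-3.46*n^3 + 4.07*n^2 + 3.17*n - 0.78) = 4.43*n^4 + 2.84*n^3 - 6.71*n^2 - 0.0699999999999998*n - 1.89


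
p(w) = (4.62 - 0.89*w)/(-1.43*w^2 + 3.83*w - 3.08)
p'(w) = (4.62 - 0.89*w)*(2.86*w - 3.83)/(-1.43*w^2 + 3.83*w - 3.08)^2 - 0.89/(-1.43*w^2 + 3.83*w - 3.08) = (-1.2727*w^2 + 13.2132*w - 14.9534)/(2.0449*w^4 - 10.9538*w^3 + 23.4777*w^2 - 23.5928*w + 9.4864)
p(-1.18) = -0.59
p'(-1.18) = -0.35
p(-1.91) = -0.40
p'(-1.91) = -0.18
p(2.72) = -0.68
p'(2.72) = 1.10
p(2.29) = -1.43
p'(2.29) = 2.64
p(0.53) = -2.86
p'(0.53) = -3.94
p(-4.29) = -0.18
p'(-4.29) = -0.05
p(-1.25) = -0.57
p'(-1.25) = -0.33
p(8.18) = 0.04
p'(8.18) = 0.00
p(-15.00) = -0.05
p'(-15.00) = -0.00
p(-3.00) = -0.27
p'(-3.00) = -0.09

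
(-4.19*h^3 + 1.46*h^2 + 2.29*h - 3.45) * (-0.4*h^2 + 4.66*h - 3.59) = 1.676*h^5 - 20.1094*h^4 + 20.9297*h^3 + 6.81*h^2 - 24.2981*h + 12.3855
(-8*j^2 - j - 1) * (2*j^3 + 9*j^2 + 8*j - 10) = -16*j^5 - 74*j^4 - 75*j^3 + 63*j^2 + 2*j + 10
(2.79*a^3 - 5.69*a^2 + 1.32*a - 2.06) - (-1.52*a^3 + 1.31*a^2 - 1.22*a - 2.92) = 4.31*a^3 - 7.0*a^2 + 2.54*a + 0.86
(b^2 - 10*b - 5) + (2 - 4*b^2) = -3*b^2 - 10*b - 3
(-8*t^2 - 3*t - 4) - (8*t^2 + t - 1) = -16*t^2 - 4*t - 3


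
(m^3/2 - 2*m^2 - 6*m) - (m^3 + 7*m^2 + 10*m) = -m^3/2 - 9*m^2 - 16*m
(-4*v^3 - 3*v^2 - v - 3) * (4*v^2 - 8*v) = -16*v^5 + 20*v^4 + 20*v^3 - 4*v^2 + 24*v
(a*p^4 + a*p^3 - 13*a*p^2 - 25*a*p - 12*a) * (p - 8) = a*p^5 - 7*a*p^4 - 21*a*p^3 + 79*a*p^2 + 188*a*p + 96*a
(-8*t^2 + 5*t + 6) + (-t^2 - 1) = -9*t^2 + 5*t + 5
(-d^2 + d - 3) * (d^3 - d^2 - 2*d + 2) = -d^5 + 2*d^4 - 2*d^3 - d^2 + 8*d - 6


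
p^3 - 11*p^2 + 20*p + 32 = (p - 8)*(p - 4)*(p + 1)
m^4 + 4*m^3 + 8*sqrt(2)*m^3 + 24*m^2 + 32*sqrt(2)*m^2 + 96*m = m*(m + 4)*(m + 2*sqrt(2))*(m + 6*sqrt(2))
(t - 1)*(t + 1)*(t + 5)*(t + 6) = t^4 + 11*t^3 + 29*t^2 - 11*t - 30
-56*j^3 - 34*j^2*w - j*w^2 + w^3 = (-7*j + w)*(2*j + w)*(4*j + w)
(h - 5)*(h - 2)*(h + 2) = h^3 - 5*h^2 - 4*h + 20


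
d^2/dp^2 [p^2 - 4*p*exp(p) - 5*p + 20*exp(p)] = -4*p*exp(p) + 12*exp(p) + 2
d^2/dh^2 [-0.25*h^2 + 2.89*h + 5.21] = -0.500000000000000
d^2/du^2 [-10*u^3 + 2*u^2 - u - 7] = 4 - 60*u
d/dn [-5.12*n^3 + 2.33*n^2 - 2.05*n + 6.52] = -15.36*n^2 + 4.66*n - 2.05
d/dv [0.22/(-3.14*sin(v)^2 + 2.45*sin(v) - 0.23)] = (1.3816*sin(v) - 0.539)*cos(v)/(3.14*sin(v)^2 - 2.45*sin(v) + 0.23)^2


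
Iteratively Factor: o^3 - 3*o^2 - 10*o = (o + 2)*(o^2 - 5*o) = o*(o + 2)*(o - 5)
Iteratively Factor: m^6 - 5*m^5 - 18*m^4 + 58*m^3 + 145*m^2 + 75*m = (m - 5)*(m^5 - 18*m^3 - 32*m^2 - 15*m) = (m - 5)^2*(m^4 + 5*m^3 + 7*m^2 + 3*m) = (m - 5)^2*(m + 1)*(m^3 + 4*m^2 + 3*m) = (m - 5)^2*(m + 1)^2*(m^2 + 3*m) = (m - 5)^2*(m + 1)^2*(m + 3)*(m)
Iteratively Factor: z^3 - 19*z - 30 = (z - 5)*(z^2 + 5*z + 6) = (z - 5)*(z + 2)*(z + 3)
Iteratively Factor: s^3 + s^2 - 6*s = (s + 3)*(s^2 - 2*s) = (s - 2)*(s + 3)*(s)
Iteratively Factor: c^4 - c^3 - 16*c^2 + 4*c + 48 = (c + 3)*(c^3 - 4*c^2 - 4*c + 16) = (c - 4)*(c + 3)*(c^2 - 4) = (c - 4)*(c - 2)*(c + 3)*(c + 2)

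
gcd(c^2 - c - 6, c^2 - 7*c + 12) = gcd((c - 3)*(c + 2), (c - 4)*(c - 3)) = c - 3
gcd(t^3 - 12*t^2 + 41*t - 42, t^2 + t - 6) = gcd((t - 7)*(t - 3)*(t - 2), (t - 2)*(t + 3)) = t - 2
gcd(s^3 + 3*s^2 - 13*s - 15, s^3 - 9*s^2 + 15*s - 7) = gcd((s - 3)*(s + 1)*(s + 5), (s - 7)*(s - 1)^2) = 1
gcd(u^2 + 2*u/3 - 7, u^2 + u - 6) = u + 3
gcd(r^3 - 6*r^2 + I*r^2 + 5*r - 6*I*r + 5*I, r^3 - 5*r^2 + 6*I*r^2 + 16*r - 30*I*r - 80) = r - 5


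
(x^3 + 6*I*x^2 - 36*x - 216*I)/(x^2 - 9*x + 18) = (x^2 + 6*x*(1 + I) + 36*I)/(x - 3)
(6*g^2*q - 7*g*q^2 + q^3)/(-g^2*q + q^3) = (-6*g + q)/(g + q)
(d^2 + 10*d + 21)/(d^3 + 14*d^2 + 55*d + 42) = (d + 3)/(d^2 + 7*d + 6)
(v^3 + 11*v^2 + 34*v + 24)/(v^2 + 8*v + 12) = (v^2 + 5*v + 4)/(v + 2)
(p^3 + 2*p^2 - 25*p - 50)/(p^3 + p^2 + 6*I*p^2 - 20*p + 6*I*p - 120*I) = (p^2 - 3*p - 10)/(p^2 + p*(-4 + 6*I) - 24*I)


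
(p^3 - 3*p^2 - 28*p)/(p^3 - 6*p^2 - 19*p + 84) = p/(p - 3)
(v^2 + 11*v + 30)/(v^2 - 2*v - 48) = (v + 5)/(v - 8)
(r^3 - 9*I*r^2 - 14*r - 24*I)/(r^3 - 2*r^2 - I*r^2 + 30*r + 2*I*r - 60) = (r^2 - 3*I*r + 4)/(r^2 + r*(-2 + 5*I) - 10*I)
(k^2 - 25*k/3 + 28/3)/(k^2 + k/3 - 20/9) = 3*(k - 7)/(3*k + 5)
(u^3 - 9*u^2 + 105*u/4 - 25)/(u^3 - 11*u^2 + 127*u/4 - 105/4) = (2*u^2 - 13*u + 20)/(2*u^2 - 17*u + 21)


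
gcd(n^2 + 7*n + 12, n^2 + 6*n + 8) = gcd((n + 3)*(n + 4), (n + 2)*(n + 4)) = n + 4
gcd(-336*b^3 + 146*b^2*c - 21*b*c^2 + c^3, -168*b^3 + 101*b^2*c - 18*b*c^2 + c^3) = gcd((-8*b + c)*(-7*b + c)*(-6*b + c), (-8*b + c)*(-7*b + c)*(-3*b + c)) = 56*b^2 - 15*b*c + c^2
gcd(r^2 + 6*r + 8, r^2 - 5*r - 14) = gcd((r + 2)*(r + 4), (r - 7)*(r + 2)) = r + 2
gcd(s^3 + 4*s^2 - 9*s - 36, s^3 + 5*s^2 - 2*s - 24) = s^2 + 7*s + 12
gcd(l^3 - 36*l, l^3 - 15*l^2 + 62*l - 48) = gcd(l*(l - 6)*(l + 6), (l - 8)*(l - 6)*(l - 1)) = l - 6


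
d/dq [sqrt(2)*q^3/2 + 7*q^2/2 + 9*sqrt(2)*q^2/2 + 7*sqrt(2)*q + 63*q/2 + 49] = 3*sqrt(2)*q^2/2 + 7*q + 9*sqrt(2)*q + 7*sqrt(2) + 63/2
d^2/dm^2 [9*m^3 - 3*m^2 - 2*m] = 54*m - 6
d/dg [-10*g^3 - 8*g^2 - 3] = 2*g*(-15*g - 8)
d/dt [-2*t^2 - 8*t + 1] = -4*t - 8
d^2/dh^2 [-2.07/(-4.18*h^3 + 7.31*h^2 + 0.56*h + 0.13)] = ((30.2634 - 51.9156*h)*(-4.18*h^3 + 7.31*h^2 + 0.56*h + 0.13) - 2.07*(-25.08*h^2 + 29.24*h + 1.12)*(-12.54*h^2 + 14.62*h + 0.56))/(-4.18*h^3 + 7.31*h^2 + 0.56*h + 0.13)^3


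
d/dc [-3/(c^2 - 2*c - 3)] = 6*(c - 1)/(-c^2 + 2*c + 3)^2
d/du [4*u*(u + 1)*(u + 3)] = 12*u^2 + 32*u + 12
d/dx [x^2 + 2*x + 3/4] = 2*x + 2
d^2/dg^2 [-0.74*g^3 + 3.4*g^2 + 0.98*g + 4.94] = 6.8 - 4.44*g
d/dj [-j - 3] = -1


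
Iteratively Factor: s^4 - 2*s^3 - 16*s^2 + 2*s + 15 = (s - 5)*(s^3 + 3*s^2 - s - 3) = (s - 5)*(s + 3)*(s^2 - 1) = (s - 5)*(s + 1)*(s + 3)*(s - 1)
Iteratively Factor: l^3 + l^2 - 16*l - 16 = (l + 4)*(l^2 - 3*l - 4) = (l - 4)*(l + 4)*(l + 1)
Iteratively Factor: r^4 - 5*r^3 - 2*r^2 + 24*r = (r + 2)*(r^3 - 7*r^2 + 12*r) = (r - 3)*(r + 2)*(r^2 - 4*r) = r*(r - 3)*(r + 2)*(r - 4)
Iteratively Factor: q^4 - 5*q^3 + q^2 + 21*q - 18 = (q - 3)*(q^3 - 2*q^2 - 5*q + 6) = (q - 3)^2*(q^2 + q - 2) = (q - 3)^2*(q + 2)*(q - 1)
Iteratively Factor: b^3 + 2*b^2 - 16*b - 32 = (b - 4)*(b^2 + 6*b + 8) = (b - 4)*(b + 4)*(b + 2)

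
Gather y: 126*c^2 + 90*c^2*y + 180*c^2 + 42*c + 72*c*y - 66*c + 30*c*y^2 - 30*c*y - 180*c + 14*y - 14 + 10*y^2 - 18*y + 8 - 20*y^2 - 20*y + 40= 306*c^2 - 204*c + y^2*(30*c - 10) + y*(90*c^2 + 42*c - 24) + 34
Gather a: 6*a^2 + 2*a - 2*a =6*a^2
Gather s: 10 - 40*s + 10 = 20 - 40*s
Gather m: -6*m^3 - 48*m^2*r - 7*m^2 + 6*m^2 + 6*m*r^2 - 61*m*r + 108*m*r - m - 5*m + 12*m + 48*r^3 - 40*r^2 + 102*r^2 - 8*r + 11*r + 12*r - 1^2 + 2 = -6*m^3 + m^2*(-48*r - 1) + m*(6*r^2 + 47*r + 6) + 48*r^3 + 62*r^2 + 15*r + 1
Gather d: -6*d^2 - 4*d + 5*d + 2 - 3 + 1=-6*d^2 + d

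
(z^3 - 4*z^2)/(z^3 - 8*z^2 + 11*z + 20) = z^2/(z^2 - 4*z - 5)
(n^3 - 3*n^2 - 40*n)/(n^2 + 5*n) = n - 8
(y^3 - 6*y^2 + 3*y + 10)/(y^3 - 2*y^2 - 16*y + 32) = (y^2 - 4*y - 5)/(y^2 - 16)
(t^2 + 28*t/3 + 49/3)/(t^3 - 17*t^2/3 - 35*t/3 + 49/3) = (t + 7)/(t^2 - 8*t + 7)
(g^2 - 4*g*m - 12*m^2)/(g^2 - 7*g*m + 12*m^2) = (g^2 - 4*g*m - 12*m^2)/(g^2 - 7*g*m + 12*m^2)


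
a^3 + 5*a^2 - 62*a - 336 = (a - 8)*(a + 6)*(a + 7)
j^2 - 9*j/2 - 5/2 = (j - 5)*(j + 1/2)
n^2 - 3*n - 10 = (n - 5)*(n + 2)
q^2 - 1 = (q - 1)*(q + 1)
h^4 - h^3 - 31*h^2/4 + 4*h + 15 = (h - 5/2)*(h - 2)*(h + 3/2)*(h + 2)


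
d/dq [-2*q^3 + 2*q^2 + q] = -6*q^2 + 4*q + 1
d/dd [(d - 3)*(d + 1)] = 2*d - 2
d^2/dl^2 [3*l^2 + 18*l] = 6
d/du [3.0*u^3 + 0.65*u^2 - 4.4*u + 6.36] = 9.0*u^2 + 1.3*u - 4.4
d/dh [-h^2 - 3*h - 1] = -2*h - 3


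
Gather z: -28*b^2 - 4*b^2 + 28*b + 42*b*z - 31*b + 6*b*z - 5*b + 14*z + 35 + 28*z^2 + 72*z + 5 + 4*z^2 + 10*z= -32*b^2 - 8*b + 32*z^2 + z*(48*b + 96) + 40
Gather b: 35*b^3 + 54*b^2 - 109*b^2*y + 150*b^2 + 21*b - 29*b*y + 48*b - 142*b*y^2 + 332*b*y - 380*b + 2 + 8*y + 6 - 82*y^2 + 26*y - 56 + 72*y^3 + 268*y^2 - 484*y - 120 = 35*b^3 + b^2*(204 - 109*y) + b*(-142*y^2 + 303*y - 311) + 72*y^3 + 186*y^2 - 450*y - 168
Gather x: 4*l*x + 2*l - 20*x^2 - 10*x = 2*l - 20*x^2 + x*(4*l - 10)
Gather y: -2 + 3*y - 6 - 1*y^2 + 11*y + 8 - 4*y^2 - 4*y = -5*y^2 + 10*y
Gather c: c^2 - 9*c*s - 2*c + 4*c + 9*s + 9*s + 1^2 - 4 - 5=c^2 + c*(2 - 9*s) + 18*s - 8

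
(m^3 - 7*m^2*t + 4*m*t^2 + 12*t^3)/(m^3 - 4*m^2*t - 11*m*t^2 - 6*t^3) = (m - 2*t)/(m + t)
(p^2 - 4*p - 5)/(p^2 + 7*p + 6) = (p - 5)/(p + 6)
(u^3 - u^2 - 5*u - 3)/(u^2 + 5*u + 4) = (u^2 - 2*u - 3)/(u + 4)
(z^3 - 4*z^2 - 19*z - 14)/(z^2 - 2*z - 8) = (z^2 - 6*z - 7)/(z - 4)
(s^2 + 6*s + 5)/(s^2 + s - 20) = (s + 1)/(s - 4)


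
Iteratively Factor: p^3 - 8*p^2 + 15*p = (p - 3)*(p^2 - 5*p) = p*(p - 3)*(p - 5)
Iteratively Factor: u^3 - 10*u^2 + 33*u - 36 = (u - 3)*(u^2 - 7*u + 12) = (u - 4)*(u - 3)*(u - 3)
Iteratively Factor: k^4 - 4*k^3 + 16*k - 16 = (k - 2)*(k^3 - 2*k^2 - 4*k + 8) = (k - 2)^2*(k^2 - 4) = (k - 2)^3*(k + 2)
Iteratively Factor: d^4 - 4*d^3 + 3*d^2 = (d - 3)*(d^3 - d^2) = d*(d - 3)*(d^2 - d) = d^2*(d - 3)*(d - 1)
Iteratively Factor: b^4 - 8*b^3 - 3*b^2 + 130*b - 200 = (b - 5)*(b^3 - 3*b^2 - 18*b + 40) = (b - 5)*(b + 4)*(b^2 - 7*b + 10) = (b - 5)^2*(b + 4)*(b - 2)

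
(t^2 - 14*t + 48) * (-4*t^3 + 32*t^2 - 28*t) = -4*t^5 + 88*t^4 - 668*t^3 + 1928*t^2 - 1344*t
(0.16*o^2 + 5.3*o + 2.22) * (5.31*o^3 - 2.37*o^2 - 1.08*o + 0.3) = 0.8496*o^5 + 27.7638*o^4 - 0.945600000000001*o^3 - 10.9374*o^2 - 0.8076*o + 0.666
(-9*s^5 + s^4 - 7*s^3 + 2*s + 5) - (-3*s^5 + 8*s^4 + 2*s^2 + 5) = -6*s^5 - 7*s^4 - 7*s^3 - 2*s^2 + 2*s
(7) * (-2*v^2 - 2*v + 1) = -14*v^2 - 14*v + 7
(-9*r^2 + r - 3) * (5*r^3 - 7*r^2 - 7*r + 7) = -45*r^5 + 68*r^4 + 41*r^3 - 49*r^2 + 28*r - 21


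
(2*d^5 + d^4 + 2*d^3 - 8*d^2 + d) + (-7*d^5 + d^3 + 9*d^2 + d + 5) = -5*d^5 + d^4 + 3*d^3 + d^2 + 2*d + 5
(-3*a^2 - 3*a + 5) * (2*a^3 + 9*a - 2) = -6*a^5 - 6*a^4 - 17*a^3 - 21*a^2 + 51*a - 10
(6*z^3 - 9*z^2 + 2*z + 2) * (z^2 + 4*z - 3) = 6*z^5 + 15*z^4 - 52*z^3 + 37*z^2 + 2*z - 6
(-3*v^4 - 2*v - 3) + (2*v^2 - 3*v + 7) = -3*v^4 + 2*v^2 - 5*v + 4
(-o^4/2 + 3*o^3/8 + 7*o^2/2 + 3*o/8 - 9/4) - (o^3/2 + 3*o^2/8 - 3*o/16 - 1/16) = -o^4/2 - o^3/8 + 25*o^2/8 + 9*o/16 - 35/16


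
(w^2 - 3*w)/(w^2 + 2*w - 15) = w/(w + 5)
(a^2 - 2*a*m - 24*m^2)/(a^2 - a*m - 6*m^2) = (-a^2 + 2*a*m + 24*m^2)/(-a^2 + a*m + 6*m^2)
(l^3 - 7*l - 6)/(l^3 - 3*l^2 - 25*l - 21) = (l^2 - l - 6)/(l^2 - 4*l - 21)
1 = 1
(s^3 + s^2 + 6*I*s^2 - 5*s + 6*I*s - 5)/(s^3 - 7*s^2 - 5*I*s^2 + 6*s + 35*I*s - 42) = (s^2 + s*(1 + 5*I) + 5*I)/(s^2 - s*(7 + 6*I) + 42*I)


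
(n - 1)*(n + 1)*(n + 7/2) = n^3 + 7*n^2/2 - n - 7/2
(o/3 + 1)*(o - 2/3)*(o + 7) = o^3/3 + 28*o^2/9 + 43*o/9 - 14/3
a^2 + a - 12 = (a - 3)*(a + 4)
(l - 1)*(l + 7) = l^2 + 6*l - 7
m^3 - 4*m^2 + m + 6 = (m - 3)*(m - 2)*(m + 1)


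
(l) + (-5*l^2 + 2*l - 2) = -5*l^2 + 3*l - 2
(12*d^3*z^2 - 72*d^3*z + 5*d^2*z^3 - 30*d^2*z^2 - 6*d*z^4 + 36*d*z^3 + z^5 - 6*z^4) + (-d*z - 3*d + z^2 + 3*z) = 12*d^3*z^2 - 72*d^3*z + 5*d^2*z^3 - 30*d^2*z^2 - 6*d*z^4 + 36*d*z^3 - d*z - 3*d + z^5 - 6*z^4 + z^2 + 3*z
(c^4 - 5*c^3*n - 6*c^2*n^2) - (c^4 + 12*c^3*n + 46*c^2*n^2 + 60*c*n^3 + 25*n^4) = -17*c^3*n - 52*c^2*n^2 - 60*c*n^3 - 25*n^4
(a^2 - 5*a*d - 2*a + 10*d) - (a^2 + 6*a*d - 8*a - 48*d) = -11*a*d + 6*a + 58*d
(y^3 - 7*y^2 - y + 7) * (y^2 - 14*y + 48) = y^5 - 21*y^4 + 145*y^3 - 315*y^2 - 146*y + 336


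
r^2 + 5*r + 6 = (r + 2)*(r + 3)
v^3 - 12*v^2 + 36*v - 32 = (v - 8)*(v - 2)^2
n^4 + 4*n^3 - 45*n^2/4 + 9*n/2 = n*(n - 3/2)*(n - 1/2)*(n + 6)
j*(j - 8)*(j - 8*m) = j^3 - 8*j^2*m - 8*j^2 + 64*j*m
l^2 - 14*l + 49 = (l - 7)^2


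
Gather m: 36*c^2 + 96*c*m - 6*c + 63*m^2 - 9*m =36*c^2 - 6*c + 63*m^2 + m*(96*c - 9)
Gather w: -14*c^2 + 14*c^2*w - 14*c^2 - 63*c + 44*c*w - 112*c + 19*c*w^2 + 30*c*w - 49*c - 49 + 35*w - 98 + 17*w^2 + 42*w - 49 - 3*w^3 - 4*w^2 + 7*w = -28*c^2 - 224*c - 3*w^3 + w^2*(19*c + 13) + w*(14*c^2 + 74*c + 84) - 196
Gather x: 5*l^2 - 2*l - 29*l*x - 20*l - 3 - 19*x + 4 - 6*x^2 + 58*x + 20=5*l^2 - 22*l - 6*x^2 + x*(39 - 29*l) + 21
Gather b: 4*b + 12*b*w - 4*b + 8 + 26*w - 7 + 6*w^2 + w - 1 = 12*b*w + 6*w^2 + 27*w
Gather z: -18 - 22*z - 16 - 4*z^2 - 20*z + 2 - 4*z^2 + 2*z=-8*z^2 - 40*z - 32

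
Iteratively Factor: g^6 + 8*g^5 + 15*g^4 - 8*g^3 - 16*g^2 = (g + 4)*(g^5 + 4*g^4 - g^3 - 4*g^2) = (g + 1)*(g + 4)*(g^4 + 3*g^3 - 4*g^2) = g*(g + 1)*(g + 4)*(g^3 + 3*g^2 - 4*g) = g*(g + 1)*(g + 4)^2*(g^2 - g) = g^2*(g + 1)*(g + 4)^2*(g - 1)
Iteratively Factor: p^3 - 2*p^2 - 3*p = (p)*(p^2 - 2*p - 3) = p*(p + 1)*(p - 3)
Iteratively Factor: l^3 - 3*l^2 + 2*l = (l)*(l^2 - 3*l + 2) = l*(l - 1)*(l - 2)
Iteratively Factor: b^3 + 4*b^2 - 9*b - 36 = (b - 3)*(b^2 + 7*b + 12) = (b - 3)*(b + 3)*(b + 4)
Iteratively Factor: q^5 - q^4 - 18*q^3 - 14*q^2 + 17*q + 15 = (q - 5)*(q^4 + 4*q^3 + 2*q^2 - 4*q - 3) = (q - 5)*(q - 1)*(q^3 + 5*q^2 + 7*q + 3) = (q - 5)*(q - 1)*(q + 1)*(q^2 + 4*q + 3) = (q - 5)*(q - 1)*(q + 1)*(q + 3)*(q + 1)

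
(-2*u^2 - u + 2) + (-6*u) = -2*u^2 - 7*u + 2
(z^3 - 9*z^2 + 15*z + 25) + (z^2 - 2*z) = z^3 - 8*z^2 + 13*z + 25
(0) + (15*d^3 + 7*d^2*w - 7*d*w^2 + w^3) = 15*d^3 + 7*d^2*w - 7*d*w^2 + w^3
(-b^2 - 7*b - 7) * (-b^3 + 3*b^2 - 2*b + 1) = b^5 + 4*b^4 - 12*b^3 - 8*b^2 + 7*b - 7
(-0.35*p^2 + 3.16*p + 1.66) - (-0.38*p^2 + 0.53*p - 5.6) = 0.03*p^2 + 2.63*p + 7.26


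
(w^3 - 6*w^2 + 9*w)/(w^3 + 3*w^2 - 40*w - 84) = w*(w^2 - 6*w + 9)/(w^3 + 3*w^2 - 40*w - 84)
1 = 1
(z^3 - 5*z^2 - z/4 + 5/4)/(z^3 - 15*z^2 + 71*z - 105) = (z^2 - 1/4)/(z^2 - 10*z + 21)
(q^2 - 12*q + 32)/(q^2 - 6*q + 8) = (q - 8)/(q - 2)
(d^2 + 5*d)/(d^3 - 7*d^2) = (d + 5)/(d*(d - 7))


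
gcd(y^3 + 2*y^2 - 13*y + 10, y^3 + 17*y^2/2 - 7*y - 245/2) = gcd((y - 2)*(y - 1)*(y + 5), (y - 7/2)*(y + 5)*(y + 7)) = y + 5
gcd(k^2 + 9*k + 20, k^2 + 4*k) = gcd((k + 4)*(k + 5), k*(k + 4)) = k + 4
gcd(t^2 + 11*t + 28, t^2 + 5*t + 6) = 1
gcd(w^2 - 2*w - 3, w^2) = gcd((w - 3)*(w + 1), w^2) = 1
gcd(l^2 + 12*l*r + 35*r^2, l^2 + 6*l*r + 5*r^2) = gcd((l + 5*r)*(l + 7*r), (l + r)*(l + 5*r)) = l + 5*r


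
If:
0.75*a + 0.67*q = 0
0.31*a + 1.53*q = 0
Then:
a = 0.00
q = 0.00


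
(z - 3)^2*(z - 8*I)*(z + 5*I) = z^4 - 6*z^3 - 3*I*z^3 + 49*z^2 + 18*I*z^2 - 240*z - 27*I*z + 360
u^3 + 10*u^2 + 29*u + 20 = (u + 1)*(u + 4)*(u + 5)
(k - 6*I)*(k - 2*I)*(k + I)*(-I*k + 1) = -I*k^4 - 6*k^3 - 3*I*k^2 - 16*k - 12*I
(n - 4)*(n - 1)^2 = n^3 - 6*n^2 + 9*n - 4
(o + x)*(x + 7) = o*x + 7*o + x^2 + 7*x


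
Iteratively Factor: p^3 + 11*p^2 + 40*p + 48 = (p + 3)*(p^2 + 8*p + 16) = (p + 3)*(p + 4)*(p + 4)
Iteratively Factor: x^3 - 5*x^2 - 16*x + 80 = (x - 4)*(x^2 - x - 20) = (x - 4)*(x + 4)*(x - 5)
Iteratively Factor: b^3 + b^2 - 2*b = (b - 1)*(b^2 + 2*b) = (b - 1)*(b + 2)*(b)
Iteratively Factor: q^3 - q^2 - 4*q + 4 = (q + 2)*(q^2 - 3*q + 2) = (q - 1)*(q + 2)*(q - 2)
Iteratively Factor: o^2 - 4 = (o - 2)*(o + 2)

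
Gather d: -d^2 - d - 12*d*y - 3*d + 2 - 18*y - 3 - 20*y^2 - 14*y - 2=-d^2 + d*(-12*y - 4) - 20*y^2 - 32*y - 3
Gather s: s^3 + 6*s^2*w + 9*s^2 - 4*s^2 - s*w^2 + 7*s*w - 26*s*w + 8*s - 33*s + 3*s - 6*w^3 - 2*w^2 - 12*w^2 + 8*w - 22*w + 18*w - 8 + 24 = s^3 + s^2*(6*w + 5) + s*(-w^2 - 19*w - 22) - 6*w^3 - 14*w^2 + 4*w + 16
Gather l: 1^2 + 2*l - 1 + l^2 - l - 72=l^2 + l - 72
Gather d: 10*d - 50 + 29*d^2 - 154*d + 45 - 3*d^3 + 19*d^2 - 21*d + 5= -3*d^3 + 48*d^2 - 165*d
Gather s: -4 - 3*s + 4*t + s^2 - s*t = s^2 + s*(-t - 3) + 4*t - 4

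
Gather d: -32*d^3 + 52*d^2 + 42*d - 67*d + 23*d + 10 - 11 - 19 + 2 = -32*d^3 + 52*d^2 - 2*d - 18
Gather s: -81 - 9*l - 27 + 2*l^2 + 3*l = 2*l^2 - 6*l - 108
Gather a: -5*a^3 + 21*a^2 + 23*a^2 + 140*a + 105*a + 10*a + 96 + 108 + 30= -5*a^3 + 44*a^2 + 255*a + 234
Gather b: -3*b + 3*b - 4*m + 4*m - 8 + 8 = 0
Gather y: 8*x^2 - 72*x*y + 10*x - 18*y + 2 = 8*x^2 + 10*x + y*(-72*x - 18) + 2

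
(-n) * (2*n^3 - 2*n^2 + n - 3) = -2*n^4 + 2*n^3 - n^2 + 3*n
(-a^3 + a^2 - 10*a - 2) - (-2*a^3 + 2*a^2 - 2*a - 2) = a^3 - a^2 - 8*a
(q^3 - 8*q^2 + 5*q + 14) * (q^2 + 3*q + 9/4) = q^5 - 5*q^4 - 67*q^3/4 + 11*q^2 + 213*q/4 + 63/2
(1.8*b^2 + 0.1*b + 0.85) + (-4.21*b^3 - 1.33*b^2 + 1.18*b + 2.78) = -4.21*b^3 + 0.47*b^2 + 1.28*b + 3.63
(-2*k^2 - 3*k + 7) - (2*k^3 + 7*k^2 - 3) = -2*k^3 - 9*k^2 - 3*k + 10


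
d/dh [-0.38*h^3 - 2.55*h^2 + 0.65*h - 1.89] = -1.14*h^2 - 5.1*h + 0.65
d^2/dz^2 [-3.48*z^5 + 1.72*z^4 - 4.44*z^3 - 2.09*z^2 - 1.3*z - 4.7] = -69.6*z^3 + 20.64*z^2 - 26.64*z - 4.18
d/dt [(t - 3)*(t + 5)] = 2*t + 2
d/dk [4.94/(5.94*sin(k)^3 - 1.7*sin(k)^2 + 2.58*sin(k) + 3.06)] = (-88.0308*sin(k)^2 + 16.796*sin(k) - 12.7452)*cos(k)/(5.94*sin(k)^3 - 1.7*sin(k)^2 + 2.58*sin(k) + 3.06)^2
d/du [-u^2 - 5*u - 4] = -2*u - 5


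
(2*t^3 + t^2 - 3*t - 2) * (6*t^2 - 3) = 12*t^5 + 6*t^4 - 24*t^3 - 15*t^2 + 9*t + 6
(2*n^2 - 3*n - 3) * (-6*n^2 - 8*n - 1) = -12*n^4 + 2*n^3 + 40*n^2 + 27*n + 3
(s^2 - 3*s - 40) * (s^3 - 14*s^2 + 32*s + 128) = s^5 - 17*s^4 + 34*s^3 + 592*s^2 - 1664*s - 5120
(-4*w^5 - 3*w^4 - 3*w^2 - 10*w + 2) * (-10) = 40*w^5 + 30*w^4 + 30*w^2 + 100*w - 20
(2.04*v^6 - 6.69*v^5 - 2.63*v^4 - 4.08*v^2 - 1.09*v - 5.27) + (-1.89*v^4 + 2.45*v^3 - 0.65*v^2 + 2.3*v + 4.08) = 2.04*v^6 - 6.69*v^5 - 4.52*v^4 + 2.45*v^3 - 4.73*v^2 + 1.21*v - 1.19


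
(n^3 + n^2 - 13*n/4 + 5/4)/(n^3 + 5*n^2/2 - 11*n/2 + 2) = (n + 5/2)/(n + 4)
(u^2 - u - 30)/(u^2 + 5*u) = (u - 6)/u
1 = 1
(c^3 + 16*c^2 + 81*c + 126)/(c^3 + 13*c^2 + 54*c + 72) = (c + 7)/(c + 4)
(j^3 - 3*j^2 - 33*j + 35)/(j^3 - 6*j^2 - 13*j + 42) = (j^2 + 4*j - 5)/(j^2 + j - 6)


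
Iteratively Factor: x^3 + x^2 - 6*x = (x - 2)*(x^2 + 3*x) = x*(x - 2)*(x + 3)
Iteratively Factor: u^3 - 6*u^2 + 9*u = (u - 3)*(u^2 - 3*u) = u*(u - 3)*(u - 3)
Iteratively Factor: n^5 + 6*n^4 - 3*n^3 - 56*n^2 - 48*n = (n + 4)*(n^4 + 2*n^3 - 11*n^2 - 12*n) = (n + 4)^2*(n^3 - 2*n^2 - 3*n) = (n + 1)*(n + 4)^2*(n^2 - 3*n) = n*(n + 1)*(n + 4)^2*(n - 3)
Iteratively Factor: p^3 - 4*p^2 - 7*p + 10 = (p - 5)*(p^2 + p - 2) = (p - 5)*(p - 1)*(p + 2)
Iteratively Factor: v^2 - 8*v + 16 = (v - 4)*(v - 4)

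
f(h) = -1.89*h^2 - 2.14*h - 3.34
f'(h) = -3.78*h - 2.14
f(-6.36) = -66.18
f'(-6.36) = 21.90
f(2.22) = -17.41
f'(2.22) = -10.53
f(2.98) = -26.50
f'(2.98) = -13.40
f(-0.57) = -2.73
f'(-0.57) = 0.01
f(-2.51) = -9.88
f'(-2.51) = 7.35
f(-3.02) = -14.11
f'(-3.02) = 9.28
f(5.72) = -77.42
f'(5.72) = -23.76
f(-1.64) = -4.91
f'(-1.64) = 4.06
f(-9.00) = -137.17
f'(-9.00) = 31.88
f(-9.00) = -137.17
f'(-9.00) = 31.88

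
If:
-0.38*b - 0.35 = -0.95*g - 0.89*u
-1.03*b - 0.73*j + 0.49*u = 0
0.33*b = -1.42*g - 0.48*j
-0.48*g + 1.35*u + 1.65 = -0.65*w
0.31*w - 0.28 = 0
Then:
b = -14.82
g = -3.01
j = 19.08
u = -2.73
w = 0.90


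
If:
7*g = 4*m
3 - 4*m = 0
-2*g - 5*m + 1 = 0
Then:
No Solution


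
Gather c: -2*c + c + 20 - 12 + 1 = 9 - c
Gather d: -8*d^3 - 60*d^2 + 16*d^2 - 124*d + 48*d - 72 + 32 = -8*d^3 - 44*d^2 - 76*d - 40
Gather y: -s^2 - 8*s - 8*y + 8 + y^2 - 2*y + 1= -s^2 - 8*s + y^2 - 10*y + 9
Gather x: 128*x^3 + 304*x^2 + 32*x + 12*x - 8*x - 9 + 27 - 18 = 128*x^3 + 304*x^2 + 36*x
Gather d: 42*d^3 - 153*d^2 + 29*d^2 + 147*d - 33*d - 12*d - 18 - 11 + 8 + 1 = 42*d^3 - 124*d^2 + 102*d - 20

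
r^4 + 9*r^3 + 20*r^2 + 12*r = r*(r + 1)*(r + 2)*(r + 6)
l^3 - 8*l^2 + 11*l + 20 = (l - 5)*(l - 4)*(l + 1)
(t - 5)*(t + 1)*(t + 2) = t^3 - 2*t^2 - 13*t - 10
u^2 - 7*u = u*(u - 7)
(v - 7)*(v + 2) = v^2 - 5*v - 14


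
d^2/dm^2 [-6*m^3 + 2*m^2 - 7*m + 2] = 4 - 36*m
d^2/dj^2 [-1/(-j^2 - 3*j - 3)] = 2*(-j^2 - 3*j + (2*j + 3)^2 - 3)/(j^2 + 3*j + 3)^3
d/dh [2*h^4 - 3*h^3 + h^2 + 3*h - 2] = 8*h^3 - 9*h^2 + 2*h + 3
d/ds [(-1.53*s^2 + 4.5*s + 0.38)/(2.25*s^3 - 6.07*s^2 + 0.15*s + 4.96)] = (3.4425*s^4 - 20.25*s^3 + 24.5205*s^2 - 10.5644*s + 22.263)/(5.0625*s^6 - 27.315*s^5 + 37.5199*s^4 + 20.499*s^3 - 60.1919*s^2 + 1.488*s + 24.6016)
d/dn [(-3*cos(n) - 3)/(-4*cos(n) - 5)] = -3*sin(n)/(4*cos(n) + 5)^2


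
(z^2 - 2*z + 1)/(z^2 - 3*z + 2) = (z - 1)/(z - 2)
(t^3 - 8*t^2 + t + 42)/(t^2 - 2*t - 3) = (t^2 - 5*t - 14)/(t + 1)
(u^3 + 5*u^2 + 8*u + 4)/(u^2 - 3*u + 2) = (u^3 + 5*u^2 + 8*u + 4)/(u^2 - 3*u + 2)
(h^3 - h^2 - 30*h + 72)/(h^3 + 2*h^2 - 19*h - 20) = (h^2 + 3*h - 18)/(h^2 + 6*h + 5)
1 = 1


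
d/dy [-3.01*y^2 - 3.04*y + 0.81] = -6.02*y - 3.04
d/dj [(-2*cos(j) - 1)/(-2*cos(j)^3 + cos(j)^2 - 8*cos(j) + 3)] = 8*(2*cos(j) + cos(2*j) + cos(3*j) + 8)*sin(j)/(19*cos(j) - cos(2*j) + cos(3*j) - 7)^2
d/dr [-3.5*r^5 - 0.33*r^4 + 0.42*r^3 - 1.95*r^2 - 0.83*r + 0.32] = -17.5*r^4 - 1.32*r^3 + 1.26*r^2 - 3.9*r - 0.83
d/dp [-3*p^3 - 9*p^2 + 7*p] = -9*p^2 - 18*p + 7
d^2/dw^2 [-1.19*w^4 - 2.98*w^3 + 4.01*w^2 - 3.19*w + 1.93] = -14.28*w^2 - 17.88*w + 8.02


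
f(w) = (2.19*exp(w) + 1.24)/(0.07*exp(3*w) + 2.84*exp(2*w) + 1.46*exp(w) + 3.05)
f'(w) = (2.19*exp(w) + 1.24)*(-0.21*exp(3*w) - 5.68*exp(2*w) - 1.46*exp(w))/(0.07*exp(3*w) + 2.84*exp(2*w) + 1.46*exp(w) + 3.05)^2 + 2.19*exp(w)/(0.07*exp(3*w) + 2.84*exp(2*w) + 1.46*exp(w) + 3.05)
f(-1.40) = 0.50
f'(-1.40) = 0.05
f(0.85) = 0.28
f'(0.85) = -0.23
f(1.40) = 0.17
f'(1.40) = -0.17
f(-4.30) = 0.41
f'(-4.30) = 0.01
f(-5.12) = 0.41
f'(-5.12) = 0.00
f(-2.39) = 0.45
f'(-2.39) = 0.04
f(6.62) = 0.00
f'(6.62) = -0.00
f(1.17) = 0.21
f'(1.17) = -0.20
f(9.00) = 0.00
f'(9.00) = 0.00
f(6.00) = 0.00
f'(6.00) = 0.00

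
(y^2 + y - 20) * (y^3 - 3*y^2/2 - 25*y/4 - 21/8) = y^5 - y^4/2 - 111*y^3/4 + 169*y^2/8 + 979*y/8 + 105/2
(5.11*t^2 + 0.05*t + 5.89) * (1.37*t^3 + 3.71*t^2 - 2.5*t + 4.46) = 7.0007*t^5 + 19.0266*t^4 - 4.5202*t^3 + 44.5175*t^2 - 14.502*t + 26.2694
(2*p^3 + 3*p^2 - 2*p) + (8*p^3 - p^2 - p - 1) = 10*p^3 + 2*p^2 - 3*p - 1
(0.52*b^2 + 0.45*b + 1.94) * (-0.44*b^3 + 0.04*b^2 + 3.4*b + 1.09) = -0.2288*b^5 - 0.1772*b^4 + 0.9324*b^3 + 2.1744*b^2 + 7.0865*b + 2.1146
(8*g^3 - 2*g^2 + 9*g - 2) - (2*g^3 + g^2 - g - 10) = 6*g^3 - 3*g^2 + 10*g + 8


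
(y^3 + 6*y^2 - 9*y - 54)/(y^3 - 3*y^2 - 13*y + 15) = (y^2 + 3*y - 18)/(y^2 - 6*y + 5)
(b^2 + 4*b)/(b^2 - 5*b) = (b + 4)/(b - 5)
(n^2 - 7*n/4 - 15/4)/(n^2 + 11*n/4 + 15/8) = 2*(n - 3)/(2*n + 3)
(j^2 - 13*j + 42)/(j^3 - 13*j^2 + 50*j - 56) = (j - 6)/(j^2 - 6*j + 8)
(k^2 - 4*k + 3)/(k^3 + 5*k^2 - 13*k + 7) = (k - 3)/(k^2 + 6*k - 7)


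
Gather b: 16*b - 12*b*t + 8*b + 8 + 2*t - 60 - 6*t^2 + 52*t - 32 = b*(24 - 12*t) - 6*t^2 + 54*t - 84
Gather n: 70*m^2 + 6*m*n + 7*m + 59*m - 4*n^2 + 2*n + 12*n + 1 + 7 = 70*m^2 + 66*m - 4*n^2 + n*(6*m + 14) + 8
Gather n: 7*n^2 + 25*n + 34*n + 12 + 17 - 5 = 7*n^2 + 59*n + 24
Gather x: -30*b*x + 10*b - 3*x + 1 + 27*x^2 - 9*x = 10*b + 27*x^2 + x*(-30*b - 12) + 1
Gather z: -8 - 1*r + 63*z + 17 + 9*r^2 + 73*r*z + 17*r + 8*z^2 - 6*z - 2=9*r^2 + 16*r + 8*z^2 + z*(73*r + 57) + 7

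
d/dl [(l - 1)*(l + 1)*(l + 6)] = 3*l^2 + 12*l - 1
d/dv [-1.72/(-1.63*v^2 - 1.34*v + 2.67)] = (-5.6072*v - 2.3048)/(1.63*v^2 + 1.34*v - 2.67)^2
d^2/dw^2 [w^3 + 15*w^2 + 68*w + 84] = 6*w + 30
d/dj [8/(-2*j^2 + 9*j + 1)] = 8*(4*j - 9)/(-2*j^2 + 9*j + 1)^2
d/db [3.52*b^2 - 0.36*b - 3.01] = 7.04*b - 0.36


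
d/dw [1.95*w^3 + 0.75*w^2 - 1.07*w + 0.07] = 5.85*w^2 + 1.5*w - 1.07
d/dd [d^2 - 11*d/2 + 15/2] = 2*d - 11/2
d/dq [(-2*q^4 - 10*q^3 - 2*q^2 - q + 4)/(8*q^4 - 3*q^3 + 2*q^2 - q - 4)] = 2*(43*q^6 + 12*q^5 + 2*q^4 - 41*q^3 + 80*q^2 + 4)/(64*q^8 - 48*q^7 + 41*q^6 - 28*q^5 - 54*q^4 + 20*q^3 - 15*q^2 + 8*q + 16)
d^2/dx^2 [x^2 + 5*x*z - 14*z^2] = 2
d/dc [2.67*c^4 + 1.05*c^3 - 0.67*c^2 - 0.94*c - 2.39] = 10.68*c^3 + 3.15*c^2 - 1.34*c - 0.94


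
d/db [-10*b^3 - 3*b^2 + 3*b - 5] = -30*b^2 - 6*b + 3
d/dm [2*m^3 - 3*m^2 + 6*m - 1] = 6*m^2 - 6*m + 6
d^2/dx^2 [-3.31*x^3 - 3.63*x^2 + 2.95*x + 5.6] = -19.86*x - 7.26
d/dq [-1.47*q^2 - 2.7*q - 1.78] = -2.94*q - 2.7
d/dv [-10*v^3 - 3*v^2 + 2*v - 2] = -30*v^2 - 6*v + 2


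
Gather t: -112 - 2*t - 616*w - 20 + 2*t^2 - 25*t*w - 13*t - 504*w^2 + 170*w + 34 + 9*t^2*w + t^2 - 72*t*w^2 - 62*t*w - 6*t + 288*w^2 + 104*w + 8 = t^2*(9*w + 3) + t*(-72*w^2 - 87*w - 21) - 216*w^2 - 342*w - 90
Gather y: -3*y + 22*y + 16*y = 35*y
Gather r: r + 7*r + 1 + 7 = 8*r + 8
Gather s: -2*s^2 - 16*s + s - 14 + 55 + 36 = -2*s^2 - 15*s + 77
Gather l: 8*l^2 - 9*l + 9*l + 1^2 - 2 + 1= 8*l^2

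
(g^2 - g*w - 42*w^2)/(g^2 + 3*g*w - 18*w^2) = (-g + 7*w)/(-g + 3*w)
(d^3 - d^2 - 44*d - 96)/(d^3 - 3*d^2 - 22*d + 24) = (d^2 - 5*d - 24)/(d^2 - 7*d + 6)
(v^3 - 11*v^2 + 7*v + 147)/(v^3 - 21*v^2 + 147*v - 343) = (v + 3)/(v - 7)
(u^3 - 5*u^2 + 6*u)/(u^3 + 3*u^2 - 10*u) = (u - 3)/(u + 5)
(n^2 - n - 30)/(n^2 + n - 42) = (n + 5)/(n + 7)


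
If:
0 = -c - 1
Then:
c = -1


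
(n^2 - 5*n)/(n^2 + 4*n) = (n - 5)/(n + 4)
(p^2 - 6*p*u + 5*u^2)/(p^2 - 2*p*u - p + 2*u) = (p^2 - 6*p*u + 5*u^2)/(p^2 - 2*p*u - p + 2*u)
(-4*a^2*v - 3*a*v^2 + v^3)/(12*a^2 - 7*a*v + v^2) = v*(a + v)/(-3*a + v)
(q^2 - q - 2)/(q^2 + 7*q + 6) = (q - 2)/(q + 6)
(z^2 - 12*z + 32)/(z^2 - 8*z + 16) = (z - 8)/(z - 4)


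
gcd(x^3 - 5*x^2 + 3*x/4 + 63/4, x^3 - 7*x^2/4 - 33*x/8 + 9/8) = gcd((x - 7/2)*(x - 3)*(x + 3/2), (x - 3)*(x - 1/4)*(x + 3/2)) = x^2 - 3*x/2 - 9/2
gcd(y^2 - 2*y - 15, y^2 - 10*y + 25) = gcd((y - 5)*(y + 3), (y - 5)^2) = y - 5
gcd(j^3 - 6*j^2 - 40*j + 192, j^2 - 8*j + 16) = j - 4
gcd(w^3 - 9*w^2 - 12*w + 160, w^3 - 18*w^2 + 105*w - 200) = w^2 - 13*w + 40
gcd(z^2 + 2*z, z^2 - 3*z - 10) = z + 2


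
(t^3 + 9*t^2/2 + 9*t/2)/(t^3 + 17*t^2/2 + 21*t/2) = (t + 3)/(t + 7)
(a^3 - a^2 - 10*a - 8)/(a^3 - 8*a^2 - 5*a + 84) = (a^2 + 3*a + 2)/(a^2 - 4*a - 21)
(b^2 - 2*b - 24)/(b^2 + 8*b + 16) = (b - 6)/(b + 4)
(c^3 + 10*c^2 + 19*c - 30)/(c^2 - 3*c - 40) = (c^2 + 5*c - 6)/(c - 8)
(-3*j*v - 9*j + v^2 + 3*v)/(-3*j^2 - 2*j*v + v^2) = (v + 3)/(j + v)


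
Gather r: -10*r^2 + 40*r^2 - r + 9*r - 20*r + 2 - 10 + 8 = 30*r^2 - 12*r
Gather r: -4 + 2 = -2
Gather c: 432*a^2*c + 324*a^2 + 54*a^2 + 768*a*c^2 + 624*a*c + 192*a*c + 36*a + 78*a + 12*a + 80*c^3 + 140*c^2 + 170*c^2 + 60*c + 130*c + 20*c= 378*a^2 + 126*a + 80*c^3 + c^2*(768*a + 310) + c*(432*a^2 + 816*a + 210)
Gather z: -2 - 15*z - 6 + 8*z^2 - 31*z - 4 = 8*z^2 - 46*z - 12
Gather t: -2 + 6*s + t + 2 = 6*s + t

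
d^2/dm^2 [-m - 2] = 0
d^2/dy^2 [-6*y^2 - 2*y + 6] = -12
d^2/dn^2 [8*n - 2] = 0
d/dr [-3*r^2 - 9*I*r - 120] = -6*r - 9*I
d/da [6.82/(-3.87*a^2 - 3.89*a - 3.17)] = (52.7868*a + 26.5298)/(3.87*a^2 + 3.89*a + 3.17)^2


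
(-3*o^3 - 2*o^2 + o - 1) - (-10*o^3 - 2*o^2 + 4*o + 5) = 7*o^3 - 3*o - 6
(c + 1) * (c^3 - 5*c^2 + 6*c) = c^4 - 4*c^3 + c^2 + 6*c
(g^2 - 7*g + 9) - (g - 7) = g^2 - 8*g + 16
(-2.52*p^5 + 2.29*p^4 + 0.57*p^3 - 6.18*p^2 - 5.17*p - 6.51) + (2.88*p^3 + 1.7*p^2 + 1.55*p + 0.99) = -2.52*p^5 + 2.29*p^4 + 3.45*p^3 - 4.48*p^2 - 3.62*p - 5.52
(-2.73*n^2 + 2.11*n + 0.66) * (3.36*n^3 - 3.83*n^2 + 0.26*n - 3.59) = -9.1728*n^5 + 17.5455*n^4 - 6.5735*n^3 + 7.8215*n^2 - 7.4033*n - 2.3694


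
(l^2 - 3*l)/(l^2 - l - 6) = l/(l + 2)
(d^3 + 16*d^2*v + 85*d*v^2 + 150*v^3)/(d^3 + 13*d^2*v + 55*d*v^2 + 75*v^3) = (d + 6*v)/(d + 3*v)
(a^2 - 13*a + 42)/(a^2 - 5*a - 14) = (a - 6)/(a + 2)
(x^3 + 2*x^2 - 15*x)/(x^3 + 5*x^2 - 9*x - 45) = x/(x + 3)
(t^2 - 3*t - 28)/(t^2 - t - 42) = (t + 4)/(t + 6)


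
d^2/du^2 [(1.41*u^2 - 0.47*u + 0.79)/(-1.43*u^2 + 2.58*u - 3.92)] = (-8.481902*u^3 + 37.73055*u^2 + 1.67996399999999*u - 35.486728)/(2.924207*u^6 - 15.827526*u^5 + 52.60398*u^4 - 103.9482*u^3 + 144.20112*u^2 - 118.935936*u + 60.236288)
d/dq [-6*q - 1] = -6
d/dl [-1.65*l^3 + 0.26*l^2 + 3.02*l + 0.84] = -4.95*l^2 + 0.52*l + 3.02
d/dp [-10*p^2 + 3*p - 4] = 3 - 20*p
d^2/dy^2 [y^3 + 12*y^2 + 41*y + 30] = 6*y + 24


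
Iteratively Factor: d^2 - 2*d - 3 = (d + 1)*(d - 3)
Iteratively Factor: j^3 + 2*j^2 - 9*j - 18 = (j - 3)*(j^2 + 5*j + 6) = (j - 3)*(j + 2)*(j + 3)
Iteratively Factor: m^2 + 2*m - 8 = (m - 2)*(m + 4)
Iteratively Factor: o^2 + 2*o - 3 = (o - 1)*(o + 3)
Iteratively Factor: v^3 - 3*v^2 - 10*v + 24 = (v + 3)*(v^2 - 6*v + 8) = (v - 2)*(v + 3)*(v - 4)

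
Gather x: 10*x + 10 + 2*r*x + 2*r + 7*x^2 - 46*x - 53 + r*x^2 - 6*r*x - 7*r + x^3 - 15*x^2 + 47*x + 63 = -5*r + x^3 + x^2*(r - 8) + x*(11 - 4*r) + 20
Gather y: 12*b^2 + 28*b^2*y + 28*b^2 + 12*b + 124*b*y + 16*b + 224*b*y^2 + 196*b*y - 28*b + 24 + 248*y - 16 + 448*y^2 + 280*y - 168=40*b^2 + y^2*(224*b + 448) + y*(28*b^2 + 320*b + 528) - 160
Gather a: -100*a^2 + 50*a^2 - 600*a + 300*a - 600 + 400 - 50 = -50*a^2 - 300*a - 250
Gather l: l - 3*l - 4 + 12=8 - 2*l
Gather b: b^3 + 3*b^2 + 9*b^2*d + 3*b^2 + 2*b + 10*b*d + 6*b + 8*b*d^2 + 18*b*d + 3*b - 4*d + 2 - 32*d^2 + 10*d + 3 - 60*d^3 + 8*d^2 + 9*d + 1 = b^3 + b^2*(9*d + 6) + b*(8*d^2 + 28*d + 11) - 60*d^3 - 24*d^2 + 15*d + 6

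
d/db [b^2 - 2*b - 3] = 2*b - 2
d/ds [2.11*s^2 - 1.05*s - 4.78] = 4.22*s - 1.05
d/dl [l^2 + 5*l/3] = 2*l + 5/3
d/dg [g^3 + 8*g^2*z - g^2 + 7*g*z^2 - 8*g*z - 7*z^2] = 3*g^2 + 16*g*z - 2*g + 7*z^2 - 8*z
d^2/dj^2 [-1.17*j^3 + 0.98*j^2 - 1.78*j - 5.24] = 1.96 - 7.02*j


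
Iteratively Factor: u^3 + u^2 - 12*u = (u + 4)*(u^2 - 3*u) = (u - 3)*(u + 4)*(u)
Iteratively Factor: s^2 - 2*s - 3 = (s - 3)*(s + 1)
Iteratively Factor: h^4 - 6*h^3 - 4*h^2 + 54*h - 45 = (h - 5)*(h^3 - h^2 - 9*h + 9) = (h - 5)*(h - 3)*(h^2 + 2*h - 3) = (h - 5)*(h - 3)*(h + 3)*(h - 1)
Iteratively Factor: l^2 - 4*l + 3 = (l - 1)*(l - 3)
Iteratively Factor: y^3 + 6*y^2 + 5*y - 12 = (y + 3)*(y^2 + 3*y - 4) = (y + 3)*(y + 4)*(y - 1)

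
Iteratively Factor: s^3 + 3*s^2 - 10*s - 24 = (s - 3)*(s^2 + 6*s + 8) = (s - 3)*(s + 4)*(s + 2)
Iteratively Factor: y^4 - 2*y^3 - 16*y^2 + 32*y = (y - 2)*(y^3 - 16*y) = (y - 2)*(y + 4)*(y^2 - 4*y) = (y - 4)*(y - 2)*(y + 4)*(y)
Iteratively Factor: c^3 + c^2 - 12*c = (c)*(c^2 + c - 12) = c*(c - 3)*(c + 4)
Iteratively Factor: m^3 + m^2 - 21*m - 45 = (m - 5)*(m^2 + 6*m + 9) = (m - 5)*(m + 3)*(m + 3)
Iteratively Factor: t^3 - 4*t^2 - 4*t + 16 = (t + 2)*(t^2 - 6*t + 8) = (t - 4)*(t + 2)*(t - 2)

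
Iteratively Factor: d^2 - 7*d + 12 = (d - 4)*(d - 3)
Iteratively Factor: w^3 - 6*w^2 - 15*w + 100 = (w - 5)*(w^2 - w - 20) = (w - 5)*(w + 4)*(w - 5)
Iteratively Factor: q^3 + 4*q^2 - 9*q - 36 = (q - 3)*(q^2 + 7*q + 12) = (q - 3)*(q + 3)*(q + 4)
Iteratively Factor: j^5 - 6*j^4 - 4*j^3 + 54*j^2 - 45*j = (j - 3)*(j^4 - 3*j^3 - 13*j^2 + 15*j) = (j - 3)*(j - 1)*(j^3 - 2*j^2 - 15*j) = j*(j - 3)*(j - 1)*(j^2 - 2*j - 15) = j*(j - 5)*(j - 3)*(j - 1)*(j + 3)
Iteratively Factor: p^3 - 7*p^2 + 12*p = (p)*(p^2 - 7*p + 12) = p*(p - 3)*(p - 4)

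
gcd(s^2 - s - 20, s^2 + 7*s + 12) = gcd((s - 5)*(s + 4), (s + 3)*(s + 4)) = s + 4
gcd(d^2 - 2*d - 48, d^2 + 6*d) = d + 6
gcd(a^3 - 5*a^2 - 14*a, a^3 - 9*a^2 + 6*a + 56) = a^2 - 5*a - 14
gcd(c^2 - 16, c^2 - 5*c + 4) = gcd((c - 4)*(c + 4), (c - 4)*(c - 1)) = c - 4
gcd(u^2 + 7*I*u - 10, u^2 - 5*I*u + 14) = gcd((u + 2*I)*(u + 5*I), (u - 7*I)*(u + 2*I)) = u + 2*I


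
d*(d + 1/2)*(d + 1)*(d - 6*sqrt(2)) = d^4 - 6*sqrt(2)*d^3 + 3*d^3/2 - 9*sqrt(2)*d^2 + d^2/2 - 3*sqrt(2)*d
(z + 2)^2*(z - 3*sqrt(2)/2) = z^3 - 3*sqrt(2)*z^2/2 + 4*z^2 - 6*sqrt(2)*z + 4*z - 6*sqrt(2)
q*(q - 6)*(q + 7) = q^3 + q^2 - 42*q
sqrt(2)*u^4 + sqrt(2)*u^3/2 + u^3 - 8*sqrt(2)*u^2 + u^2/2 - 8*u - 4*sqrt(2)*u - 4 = (u + 1/2)*(u - 2*sqrt(2))*(u + 2*sqrt(2))*(sqrt(2)*u + 1)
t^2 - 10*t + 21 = (t - 7)*(t - 3)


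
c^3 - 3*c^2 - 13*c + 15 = (c - 5)*(c - 1)*(c + 3)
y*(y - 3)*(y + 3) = y^3 - 9*y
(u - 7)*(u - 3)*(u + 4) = u^3 - 6*u^2 - 19*u + 84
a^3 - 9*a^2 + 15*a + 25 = (a - 5)^2*(a + 1)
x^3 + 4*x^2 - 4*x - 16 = (x - 2)*(x + 2)*(x + 4)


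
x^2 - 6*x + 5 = (x - 5)*(x - 1)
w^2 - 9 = (w - 3)*(w + 3)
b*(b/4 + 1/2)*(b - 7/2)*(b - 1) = b^4/4 - 5*b^3/8 - 11*b^2/8 + 7*b/4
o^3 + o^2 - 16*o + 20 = (o - 2)^2*(o + 5)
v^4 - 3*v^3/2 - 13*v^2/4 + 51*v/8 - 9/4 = (v - 3/2)^2*(v - 1/2)*(v + 2)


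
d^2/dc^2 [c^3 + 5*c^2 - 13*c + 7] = 6*c + 10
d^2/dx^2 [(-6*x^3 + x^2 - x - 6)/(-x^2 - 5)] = 2*(-29*x^3 + 33*x^2 + 435*x - 55)/(x^6 + 15*x^4 + 75*x^2 + 125)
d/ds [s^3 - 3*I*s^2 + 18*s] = 3*s^2 - 6*I*s + 18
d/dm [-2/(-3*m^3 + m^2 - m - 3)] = 2*(-9*m^2 + 2*m - 1)/(3*m^3 - m^2 + m + 3)^2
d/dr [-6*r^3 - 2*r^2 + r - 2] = -18*r^2 - 4*r + 1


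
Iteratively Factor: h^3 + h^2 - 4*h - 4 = (h - 2)*(h^2 + 3*h + 2) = (h - 2)*(h + 2)*(h + 1)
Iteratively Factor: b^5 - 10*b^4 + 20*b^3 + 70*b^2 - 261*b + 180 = (b - 1)*(b^4 - 9*b^3 + 11*b^2 + 81*b - 180) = (b - 3)*(b - 1)*(b^3 - 6*b^2 - 7*b + 60) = (b - 3)*(b - 1)*(b + 3)*(b^2 - 9*b + 20) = (b - 4)*(b - 3)*(b - 1)*(b + 3)*(b - 5)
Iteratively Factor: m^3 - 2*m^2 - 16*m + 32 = (m - 2)*(m^2 - 16) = (m - 2)*(m + 4)*(m - 4)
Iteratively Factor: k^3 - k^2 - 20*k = (k - 5)*(k^2 + 4*k) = k*(k - 5)*(k + 4)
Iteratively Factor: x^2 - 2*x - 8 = (x + 2)*(x - 4)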